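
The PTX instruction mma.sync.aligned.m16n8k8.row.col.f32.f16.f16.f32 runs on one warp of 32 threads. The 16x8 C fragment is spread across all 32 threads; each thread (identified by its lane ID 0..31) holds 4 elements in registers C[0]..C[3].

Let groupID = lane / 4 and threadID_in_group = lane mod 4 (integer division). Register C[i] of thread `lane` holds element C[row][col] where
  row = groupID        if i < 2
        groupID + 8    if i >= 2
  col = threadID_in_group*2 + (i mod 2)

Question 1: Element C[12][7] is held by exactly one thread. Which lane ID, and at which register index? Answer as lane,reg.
19,3

r=12→G=4,rhi=1  c=7→T=3,p=1
L=4*4+3=19  i=1*2+1=3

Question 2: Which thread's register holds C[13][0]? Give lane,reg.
r=13⇒gr=5,Rb=1  c=0⇒th=0,odd=0
L=5*4+0=20  i=1*2+0=2

20,2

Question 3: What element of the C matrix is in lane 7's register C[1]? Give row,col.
1,7

L=7->g=7>>2=1, t=7&3=3
[1]->row 1+0=1  col 3·2+1=7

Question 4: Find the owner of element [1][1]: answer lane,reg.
4,1

r=1→G=1,rhi=0  c=1→T=0,p=1
L=1*4+0=4  i=0*2+1=1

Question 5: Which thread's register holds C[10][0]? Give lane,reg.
r=10→G=2,rhi=1  c=0→T=0,p=0
L=2*4+0=8  i=1*2+0=2

8,2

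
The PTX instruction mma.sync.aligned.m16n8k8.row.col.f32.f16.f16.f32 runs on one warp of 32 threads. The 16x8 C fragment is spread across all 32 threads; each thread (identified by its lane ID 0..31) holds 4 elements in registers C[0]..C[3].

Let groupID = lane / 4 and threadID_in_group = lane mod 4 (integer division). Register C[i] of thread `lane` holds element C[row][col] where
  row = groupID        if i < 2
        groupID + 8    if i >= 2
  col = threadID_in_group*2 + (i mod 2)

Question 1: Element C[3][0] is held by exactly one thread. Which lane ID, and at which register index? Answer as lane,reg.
r=3⇒gr=3,Rb=0  c=0⇒th=0,odd=0
L=3*4+0=12  i=0*2+0=0

12,0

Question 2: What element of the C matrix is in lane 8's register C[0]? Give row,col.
lane 8: gr=2 (8/4), th=0 (8%4)
i=0: r=2+0=2, c=0*2+0=0

2,0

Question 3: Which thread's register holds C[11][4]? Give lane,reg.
14,2

r:11=>grp=3,rB=1  c:4=>tig=2,lo=0
L=3*4+2=14  i=1*2+0=2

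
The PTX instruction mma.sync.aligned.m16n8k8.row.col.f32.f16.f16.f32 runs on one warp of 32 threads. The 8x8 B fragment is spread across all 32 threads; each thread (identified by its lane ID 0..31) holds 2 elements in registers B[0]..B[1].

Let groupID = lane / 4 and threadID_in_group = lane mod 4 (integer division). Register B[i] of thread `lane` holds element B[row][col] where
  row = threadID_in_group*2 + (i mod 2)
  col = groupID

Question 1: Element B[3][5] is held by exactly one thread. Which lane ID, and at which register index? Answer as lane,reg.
21,1

c:5=>grp=5  r:3=>tig=1,lo=1
L=5*4+1=21  i=1=1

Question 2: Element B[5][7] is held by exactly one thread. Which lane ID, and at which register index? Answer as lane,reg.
c=7⇒gr=7  r=5⇒th=2,odd=1
L=7*4+2=30  i=1=1

30,1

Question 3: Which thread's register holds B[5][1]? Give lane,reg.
c=1→G=1  r=5→T=2,p=1
L=1*4+2=6  i=1=1

6,1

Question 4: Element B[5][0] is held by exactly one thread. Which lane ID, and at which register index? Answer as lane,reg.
2,1

c=0->g=0  r=5->t=2,b0=1
L=0*4+2=2  i=1=1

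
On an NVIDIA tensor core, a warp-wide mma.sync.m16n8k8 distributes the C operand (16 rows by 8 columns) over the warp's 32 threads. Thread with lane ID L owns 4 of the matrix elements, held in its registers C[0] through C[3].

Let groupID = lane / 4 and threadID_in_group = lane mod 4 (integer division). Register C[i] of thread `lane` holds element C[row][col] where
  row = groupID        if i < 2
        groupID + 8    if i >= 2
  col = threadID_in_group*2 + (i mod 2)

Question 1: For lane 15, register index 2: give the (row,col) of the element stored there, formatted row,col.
15: gr=3,th=3
[2] (3+8,3*2+0) = (11,6)

11,6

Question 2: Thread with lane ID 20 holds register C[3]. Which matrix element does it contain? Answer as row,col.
13,1

L=20->gid=20>>2=5, tid=20&3=0
[3]->row 5+8=13  col 0·2+1=1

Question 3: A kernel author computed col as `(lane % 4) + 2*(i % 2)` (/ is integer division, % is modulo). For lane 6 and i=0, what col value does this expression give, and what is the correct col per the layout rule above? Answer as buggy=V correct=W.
`(lane % 4) + 2*(i % 2)`[6,0]->2
L=6->gid=6>>2=1, tid=6&3=2
[0]->row 1+0=1  col 2·2+0=4
col: 2 vs 4

buggy=2 correct=4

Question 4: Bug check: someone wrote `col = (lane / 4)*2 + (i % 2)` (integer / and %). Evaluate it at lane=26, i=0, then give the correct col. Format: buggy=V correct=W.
`(lane / 4)*2 + (i % 2)`[26,0]→12
26: G=6,T=2
[0] (6+0,2*2+0) = (6,4)
col: 12 vs 4

buggy=12 correct=4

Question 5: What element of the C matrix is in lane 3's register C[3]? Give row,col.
3: grp=0,tig=3
[3] (0+8,3*2+1) = (8,7)

8,7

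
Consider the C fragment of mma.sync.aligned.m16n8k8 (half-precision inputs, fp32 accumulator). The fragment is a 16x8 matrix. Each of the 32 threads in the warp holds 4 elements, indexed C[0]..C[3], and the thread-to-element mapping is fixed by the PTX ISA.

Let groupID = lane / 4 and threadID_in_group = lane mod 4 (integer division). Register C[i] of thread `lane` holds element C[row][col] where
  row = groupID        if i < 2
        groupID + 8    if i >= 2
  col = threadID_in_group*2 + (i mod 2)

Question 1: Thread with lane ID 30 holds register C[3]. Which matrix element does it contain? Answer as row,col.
30: gr=7,th=2
[3] (7+8,2*2+1) = (15,5)

15,5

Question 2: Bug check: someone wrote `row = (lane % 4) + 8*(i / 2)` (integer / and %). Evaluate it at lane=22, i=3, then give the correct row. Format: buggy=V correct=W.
`(lane % 4) + 8*(i / 2)`[22,3]=>10
lane 22: grp=5 (22/4), tig=2 (22%4)
i=3: r=5+8=13, c=2*2+1=5
row: 10 vs 13

buggy=10 correct=13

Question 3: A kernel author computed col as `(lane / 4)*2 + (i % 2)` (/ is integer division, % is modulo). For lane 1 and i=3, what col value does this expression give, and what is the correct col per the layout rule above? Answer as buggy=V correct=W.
`(lane / 4)*2 + (i % 2)`[1,3]->1
L=1->gid=1>>2=0, tid=1&3=1
[3]->row 0+8=8  col 1·2+1=3
col: 1 vs 3

buggy=1 correct=3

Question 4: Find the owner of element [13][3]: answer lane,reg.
21,3

r=13→G=5,rhi=1  c=3→T=1,p=1
L=5*4+1=21  i=1*2+1=3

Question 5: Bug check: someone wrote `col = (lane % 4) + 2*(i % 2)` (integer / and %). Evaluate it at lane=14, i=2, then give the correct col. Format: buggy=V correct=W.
buggy=2 correct=4

`(lane % 4) + 2*(i % 2)`[14,2]⇒2
lane 14⇒14/4=3, 14 mod 4=2
i=2  r:3+8⇒11  c:2·2+0⇒4
col: 2 vs 4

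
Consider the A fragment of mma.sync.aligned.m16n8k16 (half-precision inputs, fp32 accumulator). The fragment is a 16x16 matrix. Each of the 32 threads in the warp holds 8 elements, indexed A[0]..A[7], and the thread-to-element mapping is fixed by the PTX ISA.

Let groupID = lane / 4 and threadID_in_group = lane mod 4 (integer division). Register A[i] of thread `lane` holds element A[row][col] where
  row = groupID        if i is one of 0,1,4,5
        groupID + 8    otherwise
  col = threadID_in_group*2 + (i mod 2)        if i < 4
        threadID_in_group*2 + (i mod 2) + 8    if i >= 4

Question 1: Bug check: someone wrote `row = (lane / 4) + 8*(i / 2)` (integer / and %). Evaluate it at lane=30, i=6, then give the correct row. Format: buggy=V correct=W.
`(lane / 4) + 8*(i / 2)`[30,6]->31
lane 30->30/4=7, 30 mod 4=2
i=6  r:7+8->15  c:2·2+0+8->12
row: 31 vs 15

buggy=31 correct=15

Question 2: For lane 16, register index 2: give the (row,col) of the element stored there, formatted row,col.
lane 16: g=4 (16/4), t=0 (16%4)
i=2: r=4+8=12, c=0*2+0+0=0

12,0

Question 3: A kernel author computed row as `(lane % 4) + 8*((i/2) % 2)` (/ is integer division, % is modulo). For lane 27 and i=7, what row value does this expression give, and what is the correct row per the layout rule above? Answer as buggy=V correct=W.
`(lane % 4) + 8*((i/2) % 2)`[27,7]=>11
L=27=>grp=27>>2=6, tig=27&3=3
[7]=>row 6+8=14  col 3·2+1+8=15
row: 11 vs 14

buggy=11 correct=14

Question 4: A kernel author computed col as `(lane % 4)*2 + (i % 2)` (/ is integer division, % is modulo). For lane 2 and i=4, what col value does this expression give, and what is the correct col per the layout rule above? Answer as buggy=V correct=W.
`(lane % 4)*2 + (i % 2)`[2,4]=>4
lane 2: grp=0 (2/4), tig=2 (2%4)
i=4: r=0+0=0, c=2*2+0+8=12
col: 4 vs 12

buggy=4 correct=12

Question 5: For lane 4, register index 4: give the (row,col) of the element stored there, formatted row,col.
4: grp=1,tig=0
[4] (1+0,0*2+0+8) = (1,8)

1,8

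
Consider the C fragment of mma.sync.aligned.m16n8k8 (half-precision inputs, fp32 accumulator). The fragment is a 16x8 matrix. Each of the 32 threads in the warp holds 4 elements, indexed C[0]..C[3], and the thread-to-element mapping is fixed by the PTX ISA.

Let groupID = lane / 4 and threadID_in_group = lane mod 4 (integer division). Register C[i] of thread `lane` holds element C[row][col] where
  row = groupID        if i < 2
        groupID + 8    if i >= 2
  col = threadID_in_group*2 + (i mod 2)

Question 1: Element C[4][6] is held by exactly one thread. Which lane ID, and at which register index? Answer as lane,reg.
r=4->g=4,rb=0  c=6->t=3,b0=0
L=4*4+3=19  i=0*2+0=0

19,0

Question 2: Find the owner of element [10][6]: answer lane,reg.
11,2

r: 10->gid=2,r8=1  c: 6->tid=3,i&1=0
L=2*4+3=11  i=1*2+0=2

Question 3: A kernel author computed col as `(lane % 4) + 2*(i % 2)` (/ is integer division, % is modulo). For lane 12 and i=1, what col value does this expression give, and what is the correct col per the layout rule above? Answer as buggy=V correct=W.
buggy=2 correct=1

`(lane % 4) + 2*(i % 2)`[12,1]->2
12: gid=3,tid=0
[1] (3+0,0*2+1) = (3,1)
col: 2 vs 1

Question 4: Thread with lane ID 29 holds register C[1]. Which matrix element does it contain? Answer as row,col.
7,3

lane 29: gid=7 (29/4), tid=1 (29%4)
i=1: r=7+0=7, c=1*2+1=3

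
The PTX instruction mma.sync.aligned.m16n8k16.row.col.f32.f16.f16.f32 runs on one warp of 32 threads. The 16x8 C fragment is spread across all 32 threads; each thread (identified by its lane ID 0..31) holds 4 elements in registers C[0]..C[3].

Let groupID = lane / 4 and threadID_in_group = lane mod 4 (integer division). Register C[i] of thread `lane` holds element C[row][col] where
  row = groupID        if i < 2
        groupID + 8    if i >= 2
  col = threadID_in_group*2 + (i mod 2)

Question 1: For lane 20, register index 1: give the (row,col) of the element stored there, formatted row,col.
5,1

L=20=>grp=20>>2=5, tig=20&3=0
[1]=>row 5+0=5  col 0·2+1=1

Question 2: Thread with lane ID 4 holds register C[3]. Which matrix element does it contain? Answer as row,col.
9,1

lane 4: g=1 (4/4), t=0 (4%4)
i=3: r=1+8=9, c=0*2+1=1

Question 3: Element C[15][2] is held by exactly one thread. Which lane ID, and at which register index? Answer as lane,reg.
r=15->g=7,rb=1  c=2->t=1,b0=0
L=7*4+1=29  i=1*2+0=2

29,2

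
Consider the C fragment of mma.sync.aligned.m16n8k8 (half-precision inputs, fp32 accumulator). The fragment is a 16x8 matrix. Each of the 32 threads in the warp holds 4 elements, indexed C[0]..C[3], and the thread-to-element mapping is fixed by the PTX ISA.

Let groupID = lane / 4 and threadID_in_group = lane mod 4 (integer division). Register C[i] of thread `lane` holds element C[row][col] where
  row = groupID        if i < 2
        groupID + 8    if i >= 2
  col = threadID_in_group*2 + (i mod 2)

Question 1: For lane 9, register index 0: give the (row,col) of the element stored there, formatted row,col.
L=9->gid=9>>2=2, tid=9&3=1
[0]->row 2+0=2  col 1·2+0=2

2,2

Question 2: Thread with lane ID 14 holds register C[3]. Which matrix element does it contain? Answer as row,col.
L=14=>grp=14>>2=3, tig=14&3=2
[3]=>row 3+8=11  col 2·2+1=5

11,5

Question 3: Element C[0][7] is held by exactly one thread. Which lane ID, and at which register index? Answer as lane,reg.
3,1

r:0=>grp=0,rB=0  c:7=>tig=3,lo=1
L=0*4+3=3  i=0*2+1=1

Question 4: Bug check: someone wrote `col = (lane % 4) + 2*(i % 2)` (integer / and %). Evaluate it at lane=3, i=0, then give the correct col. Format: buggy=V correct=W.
buggy=3 correct=6

`(lane % 4) + 2*(i % 2)`[3,0]->3
lane 3: gid=0 (3/4), tid=3 (3%4)
i=0: r=0+0=0, c=3*2+0=6
col: 3 vs 6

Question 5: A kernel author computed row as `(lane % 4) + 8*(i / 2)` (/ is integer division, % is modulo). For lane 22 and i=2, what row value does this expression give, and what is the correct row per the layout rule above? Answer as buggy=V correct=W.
`(lane % 4) + 8*(i / 2)`[22,2]->10
L=22->g=22>>2=5, t=22&3=2
[2]->row 5+8=13  col 2·2+0=4
row: 10 vs 13

buggy=10 correct=13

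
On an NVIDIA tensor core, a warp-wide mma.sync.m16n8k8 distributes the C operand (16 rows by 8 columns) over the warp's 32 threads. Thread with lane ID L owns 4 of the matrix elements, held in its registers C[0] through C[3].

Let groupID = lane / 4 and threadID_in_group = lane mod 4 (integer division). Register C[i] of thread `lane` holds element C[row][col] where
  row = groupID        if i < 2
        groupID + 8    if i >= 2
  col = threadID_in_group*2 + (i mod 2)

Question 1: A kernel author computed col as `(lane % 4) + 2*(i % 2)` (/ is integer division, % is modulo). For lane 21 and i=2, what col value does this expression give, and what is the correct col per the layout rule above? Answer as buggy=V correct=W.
`(lane % 4) + 2*(i % 2)`[21,2]→1
21: G=5,T=1
[2] (5+8,1*2+0) = (13,2)
col: 1 vs 2

buggy=1 correct=2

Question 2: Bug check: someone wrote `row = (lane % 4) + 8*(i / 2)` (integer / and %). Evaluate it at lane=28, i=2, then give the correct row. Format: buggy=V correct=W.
buggy=8 correct=15

`(lane % 4) + 8*(i / 2)`[28,2]=>8
lane 28: grp=7 (28/4), tig=0 (28%4)
i=2: r=7+8=15, c=0*2+0=0
row: 8 vs 15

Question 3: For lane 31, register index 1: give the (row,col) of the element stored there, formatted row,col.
7,7

31: gid=7,tid=3
[1] (7+0,3*2+1) = (7,7)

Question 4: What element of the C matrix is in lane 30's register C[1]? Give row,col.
lane 30⇒30/4=7, 30 mod 4=2
i=1  r:7+0⇒7  c:2·2+1⇒5

7,5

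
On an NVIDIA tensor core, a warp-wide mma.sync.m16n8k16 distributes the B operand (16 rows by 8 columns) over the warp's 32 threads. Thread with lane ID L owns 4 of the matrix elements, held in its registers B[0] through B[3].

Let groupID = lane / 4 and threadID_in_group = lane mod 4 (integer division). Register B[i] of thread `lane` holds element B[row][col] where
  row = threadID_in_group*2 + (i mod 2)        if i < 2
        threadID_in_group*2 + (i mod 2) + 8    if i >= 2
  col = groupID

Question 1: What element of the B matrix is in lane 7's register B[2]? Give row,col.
14,1

7: g=1,t=3
[2] (3*2+0+8,1) = (14,1)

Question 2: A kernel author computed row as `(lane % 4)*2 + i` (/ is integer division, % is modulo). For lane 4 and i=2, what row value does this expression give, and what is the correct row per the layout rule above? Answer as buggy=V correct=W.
buggy=2 correct=8

`(lane % 4)*2 + i`[4,2]⇒2
lane 4: gr=1 (4/4), th=0 (4%4)
i=2: r=0*2+0+8=8, c=gr=1
row: 2 vs 8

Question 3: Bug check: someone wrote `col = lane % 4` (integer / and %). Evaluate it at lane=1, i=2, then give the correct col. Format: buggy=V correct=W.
`lane % 4`[1,2]->1
lane 1->1/4=0, 1 mod 4=1
i=2  r:2·1+0+8->10  c:0
col: 1 vs 0

buggy=1 correct=0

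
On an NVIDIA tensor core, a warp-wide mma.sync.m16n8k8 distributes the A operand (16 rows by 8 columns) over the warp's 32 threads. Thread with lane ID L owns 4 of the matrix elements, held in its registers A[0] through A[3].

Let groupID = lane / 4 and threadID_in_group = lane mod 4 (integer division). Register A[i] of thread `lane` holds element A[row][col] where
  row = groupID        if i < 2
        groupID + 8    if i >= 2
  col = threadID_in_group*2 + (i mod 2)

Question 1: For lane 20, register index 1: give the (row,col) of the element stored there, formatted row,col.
L=20⇒gr=20>>2=5, th=20&3=0
[1]⇒row 5+0=5  col 0·2+1=1

5,1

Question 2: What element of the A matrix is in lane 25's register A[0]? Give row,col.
lane 25⇒25/4=6, 25 mod 4=1
i=0  r:6+0⇒6  c:2·1+0⇒2

6,2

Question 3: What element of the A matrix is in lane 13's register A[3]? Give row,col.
13: gr=3,th=1
[3] (3+8,1*2+1) = (11,3)

11,3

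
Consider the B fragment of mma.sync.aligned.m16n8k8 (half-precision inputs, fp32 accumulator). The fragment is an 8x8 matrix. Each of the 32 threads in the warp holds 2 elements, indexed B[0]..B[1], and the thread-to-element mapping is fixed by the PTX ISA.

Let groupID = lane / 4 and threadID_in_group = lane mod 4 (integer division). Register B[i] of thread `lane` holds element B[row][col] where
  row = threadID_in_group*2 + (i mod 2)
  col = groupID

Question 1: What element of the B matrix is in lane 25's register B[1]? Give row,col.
3,6

lane 25→25/4=6, 25 mod 4=1
i=1  r:2·1+1→3  c:6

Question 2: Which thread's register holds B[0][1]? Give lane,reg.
4,0

c: 1->gid=1  r: 0->tid=0,i&1=0
L=1*4+0=4  i=0=0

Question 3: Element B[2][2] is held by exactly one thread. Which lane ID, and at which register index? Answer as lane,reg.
9,0

c=2⇒gr=2  r=2⇒th=1,odd=0
L=2*4+1=9  i=0=0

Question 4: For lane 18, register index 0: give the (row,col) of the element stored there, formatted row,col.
4,4

lane 18: gid=4 (18/4), tid=2 (18%4)
i=0: r=2*2+0=4, c=gid=4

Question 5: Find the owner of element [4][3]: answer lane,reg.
c=3⇒gr=3  r=4⇒th=2,odd=0
L=3*4+2=14  i=0=0

14,0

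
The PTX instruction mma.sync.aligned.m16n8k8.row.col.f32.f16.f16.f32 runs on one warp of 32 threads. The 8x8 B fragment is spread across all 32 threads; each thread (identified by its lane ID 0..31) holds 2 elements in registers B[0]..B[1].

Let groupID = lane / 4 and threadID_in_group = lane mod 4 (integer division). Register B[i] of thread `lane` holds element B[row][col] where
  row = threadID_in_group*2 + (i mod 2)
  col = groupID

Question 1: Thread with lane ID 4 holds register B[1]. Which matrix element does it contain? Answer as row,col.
lane 4⇒4/4=1, 4 mod 4=0
i=1  r:2·0+1⇒1  c:1

1,1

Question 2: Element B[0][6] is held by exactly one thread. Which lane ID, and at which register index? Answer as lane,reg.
24,0

c=6⇒gr=6  r=0⇒th=0,odd=0
L=6*4+0=24  i=0=0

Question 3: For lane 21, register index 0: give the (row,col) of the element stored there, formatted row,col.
2,5

lane 21: G=5 (21/4), T=1 (21%4)
i=0: r=1*2+0=2, c=G=5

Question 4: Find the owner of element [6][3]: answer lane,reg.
15,0

c=3⇒gr=3  r=6⇒th=3,odd=0
L=3*4+3=15  i=0=0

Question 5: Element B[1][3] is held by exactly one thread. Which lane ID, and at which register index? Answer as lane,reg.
c:3=>grp=3  r:1=>tig=0,lo=1
L=3*4+0=12  i=1=1

12,1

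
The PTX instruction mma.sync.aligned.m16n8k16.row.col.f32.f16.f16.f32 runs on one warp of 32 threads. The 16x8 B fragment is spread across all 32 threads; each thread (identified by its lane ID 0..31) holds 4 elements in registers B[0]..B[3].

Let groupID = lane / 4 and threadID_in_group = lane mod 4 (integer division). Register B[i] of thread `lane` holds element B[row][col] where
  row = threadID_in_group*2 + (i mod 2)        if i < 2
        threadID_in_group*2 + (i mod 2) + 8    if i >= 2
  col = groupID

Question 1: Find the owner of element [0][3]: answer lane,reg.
12,0

c: 3->gid=3  r: 0->r8=0,tid=0,i&1=0
L=3*4+0=12  i=0*2+0=0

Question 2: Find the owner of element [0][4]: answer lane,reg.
c: 4->gid=4  r: 0->r8=0,tid=0,i&1=0
L=4*4+0=16  i=0*2+0=0

16,0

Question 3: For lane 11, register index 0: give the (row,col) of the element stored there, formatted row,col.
lane 11: gid=2 (11/4), tid=3 (11%4)
i=0: r=3*2+0+0=6, c=gid=2

6,2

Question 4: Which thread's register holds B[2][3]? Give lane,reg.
13,0

c=3→G=3  r=2→rhi=0,T=1,p=0
L=3*4+1=13  i=0*2+0=0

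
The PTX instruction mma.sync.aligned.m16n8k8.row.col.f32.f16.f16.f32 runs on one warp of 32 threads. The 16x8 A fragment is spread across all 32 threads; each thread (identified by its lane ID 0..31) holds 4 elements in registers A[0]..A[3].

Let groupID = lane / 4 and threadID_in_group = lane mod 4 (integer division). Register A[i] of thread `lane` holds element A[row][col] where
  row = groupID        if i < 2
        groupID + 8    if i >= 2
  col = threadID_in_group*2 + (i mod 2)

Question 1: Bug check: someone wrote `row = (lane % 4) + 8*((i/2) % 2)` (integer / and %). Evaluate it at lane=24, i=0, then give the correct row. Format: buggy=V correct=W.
buggy=0 correct=6

`(lane % 4) + 8*((i/2) % 2)`[24,0]->0
lane 24->24/4=6, 24 mod 4=0
i=0  r:6+0->6  c:2·0+0->0
row: 0 vs 6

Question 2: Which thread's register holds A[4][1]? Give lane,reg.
16,1

r=4→G=4,rhi=0  c=1→T=0,p=1
L=4*4+0=16  i=0*2+1=1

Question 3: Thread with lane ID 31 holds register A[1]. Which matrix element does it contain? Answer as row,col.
7,7

L=31->gid=31>>2=7, tid=31&3=3
[1]->row 7+0=7  col 3·2+1=7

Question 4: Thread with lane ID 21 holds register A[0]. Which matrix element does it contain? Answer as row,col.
5,2

21: gr=5,th=1
[0] (5+0,1*2+0) = (5,2)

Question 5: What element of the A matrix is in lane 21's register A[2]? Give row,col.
L=21=>grp=21>>2=5, tig=21&3=1
[2]=>row 5+8=13  col 1·2+0=2

13,2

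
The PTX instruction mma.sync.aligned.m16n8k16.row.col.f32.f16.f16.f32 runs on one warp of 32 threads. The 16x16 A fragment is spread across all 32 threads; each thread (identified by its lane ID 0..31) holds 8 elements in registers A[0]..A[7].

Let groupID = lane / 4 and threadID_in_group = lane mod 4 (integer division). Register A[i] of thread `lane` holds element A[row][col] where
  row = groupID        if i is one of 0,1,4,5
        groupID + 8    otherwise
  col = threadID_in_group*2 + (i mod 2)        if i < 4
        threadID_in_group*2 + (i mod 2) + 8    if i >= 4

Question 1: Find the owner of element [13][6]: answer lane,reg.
23,2

r: 13->gid=5,r8=1  c: 6->c8=0,tid=3,i&1=0
L=5*4+3=23  i=0*4+1*2+0=2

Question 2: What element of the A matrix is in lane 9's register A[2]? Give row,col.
10,2

lane 9: gr=2 (9/4), th=1 (9%4)
i=2: r=2+8=10, c=1*2+0+0=2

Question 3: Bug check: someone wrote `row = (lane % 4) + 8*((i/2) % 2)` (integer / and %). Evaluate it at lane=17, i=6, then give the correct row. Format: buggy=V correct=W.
buggy=9 correct=12

`(lane % 4) + 8*((i/2) % 2)`[17,6]->9
L=17->gid=17>>2=4, tid=17&3=1
[6]->row 4+8=12  col 1·2+0+8=10
row: 9 vs 12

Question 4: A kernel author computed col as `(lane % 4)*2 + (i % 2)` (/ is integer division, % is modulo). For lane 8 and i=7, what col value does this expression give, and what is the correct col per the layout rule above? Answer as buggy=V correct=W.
buggy=1 correct=9

`(lane % 4)*2 + (i % 2)`[8,7]->1
lane 8: gid=2 (8/4), tid=0 (8%4)
i=7: r=2+8=10, c=0*2+1+8=9
col: 1 vs 9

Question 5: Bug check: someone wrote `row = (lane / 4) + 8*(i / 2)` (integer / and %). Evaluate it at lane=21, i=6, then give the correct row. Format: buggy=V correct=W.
`(lane / 4) + 8*(i / 2)`[21,6]->29
lane 21: g=5 (21/4), t=1 (21%4)
i=6: r=5+8=13, c=1*2+0+8=10
row: 29 vs 13

buggy=29 correct=13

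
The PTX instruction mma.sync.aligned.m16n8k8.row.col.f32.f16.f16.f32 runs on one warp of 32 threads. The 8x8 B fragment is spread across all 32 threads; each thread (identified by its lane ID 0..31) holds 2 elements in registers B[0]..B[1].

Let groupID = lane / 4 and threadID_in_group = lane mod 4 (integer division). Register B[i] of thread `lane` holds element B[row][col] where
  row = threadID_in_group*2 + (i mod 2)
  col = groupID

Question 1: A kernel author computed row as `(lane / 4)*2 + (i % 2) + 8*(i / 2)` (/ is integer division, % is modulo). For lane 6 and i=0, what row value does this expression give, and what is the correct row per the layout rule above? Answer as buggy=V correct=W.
`(lane / 4)*2 + (i % 2) + 8*(i / 2)`[6,0]→2
lane 6: G=1 (6/4), T=2 (6%4)
i=0: r=2*2+0=4, c=G=1
row: 2 vs 4

buggy=2 correct=4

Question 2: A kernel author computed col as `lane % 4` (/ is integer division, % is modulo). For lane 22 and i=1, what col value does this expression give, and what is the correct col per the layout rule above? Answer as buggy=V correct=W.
`lane % 4`[22,1]→2
22: G=5,T=2
[1] (2*2+1,5) = (5,5)
col: 2 vs 5

buggy=2 correct=5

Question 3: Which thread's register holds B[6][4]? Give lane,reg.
19,0

c=4->g=4  r=6->t=3,b0=0
L=4*4+3=19  i=0=0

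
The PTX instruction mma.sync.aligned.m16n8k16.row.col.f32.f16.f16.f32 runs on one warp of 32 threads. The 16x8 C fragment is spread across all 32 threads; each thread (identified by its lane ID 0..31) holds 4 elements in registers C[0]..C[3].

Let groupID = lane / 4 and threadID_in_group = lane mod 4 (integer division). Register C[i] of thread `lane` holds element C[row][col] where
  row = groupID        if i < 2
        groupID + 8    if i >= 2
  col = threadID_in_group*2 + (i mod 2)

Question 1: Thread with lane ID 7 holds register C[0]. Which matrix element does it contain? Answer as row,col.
1,6

7: grp=1,tig=3
[0] (1+0,3*2+0) = (1,6)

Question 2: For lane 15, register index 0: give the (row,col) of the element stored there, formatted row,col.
lane 15⇒15/4=3, 15 mod 4=3
i=0  r:3+0⇒3  c:2·3+0⇒6

3,6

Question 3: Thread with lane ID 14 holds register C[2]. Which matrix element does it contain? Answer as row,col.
11,4

lane 14: G=3 (14/4), T=2 (14%4)
i=2: r=3+8=11, c=2*2+0=4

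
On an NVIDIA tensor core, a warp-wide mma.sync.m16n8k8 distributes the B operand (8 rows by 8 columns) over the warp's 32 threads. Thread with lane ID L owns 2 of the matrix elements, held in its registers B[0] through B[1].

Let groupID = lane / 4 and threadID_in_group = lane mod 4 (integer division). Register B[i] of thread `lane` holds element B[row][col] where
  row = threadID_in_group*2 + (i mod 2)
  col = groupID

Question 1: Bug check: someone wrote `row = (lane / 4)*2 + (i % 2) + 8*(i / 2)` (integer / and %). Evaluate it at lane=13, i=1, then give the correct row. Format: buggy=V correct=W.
buggy=7 correct=3

`(lane / 4)*2 + (i % 2) + 8*(i / 2)`[13,1]=>7
lane 13=>13/4=3, 13 mod 4=1
i=1  r:2·1+1=>3  c:3
row: 7 vs 3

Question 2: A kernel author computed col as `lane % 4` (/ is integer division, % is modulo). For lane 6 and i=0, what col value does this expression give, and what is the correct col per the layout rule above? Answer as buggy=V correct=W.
buggy=2 correct=1

`lane % 4`[6,0]=>2
L=6=>grp=6>>2=1, tig=6&3=2
[0]=>row 2·2+0=4  col grp=1
col: 2 vs 1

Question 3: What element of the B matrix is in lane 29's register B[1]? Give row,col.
lane 29→29/4=7, 29 mod 4=1
i=1  r:2·1+1→3  c:7

3,7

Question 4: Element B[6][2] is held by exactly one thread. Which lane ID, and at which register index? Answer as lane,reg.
c=2⇒gr=2  r=6⇒th=3,odd=0
L=2*4+3=11  i=0=0

11,0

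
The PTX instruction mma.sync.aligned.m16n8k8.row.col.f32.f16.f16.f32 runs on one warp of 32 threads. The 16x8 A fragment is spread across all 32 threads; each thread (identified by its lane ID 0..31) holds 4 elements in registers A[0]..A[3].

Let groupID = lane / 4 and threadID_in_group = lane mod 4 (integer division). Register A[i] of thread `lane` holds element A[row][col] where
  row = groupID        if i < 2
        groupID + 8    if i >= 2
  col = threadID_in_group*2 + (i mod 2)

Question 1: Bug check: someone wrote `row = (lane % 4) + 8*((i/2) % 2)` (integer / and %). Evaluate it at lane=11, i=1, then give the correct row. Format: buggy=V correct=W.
buggy=3 correct=2

`(lane % 4) + 8*((i/2) % 2)`[11,1]->3
11: gid=2,tid=3
[1] (2+0,3*2+1) = (2,7)
row: 3 vs 2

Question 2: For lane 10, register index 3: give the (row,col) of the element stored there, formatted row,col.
10,5

lane 10: gr=2 (10/4), th=2 (10%4)
i=3: r=2+8=10, c=2*2+1=5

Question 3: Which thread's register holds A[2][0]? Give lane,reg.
8,0

r:2=>grp=2,rB=0  c:0=>tig=0,lo=0
L=2*4+0=8  i=0*2+0=0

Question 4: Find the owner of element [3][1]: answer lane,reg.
12,1

r=3->g=3,rb=0  c=1->t=0,b0=1
L=3*4+0=12  i=0*2+1=1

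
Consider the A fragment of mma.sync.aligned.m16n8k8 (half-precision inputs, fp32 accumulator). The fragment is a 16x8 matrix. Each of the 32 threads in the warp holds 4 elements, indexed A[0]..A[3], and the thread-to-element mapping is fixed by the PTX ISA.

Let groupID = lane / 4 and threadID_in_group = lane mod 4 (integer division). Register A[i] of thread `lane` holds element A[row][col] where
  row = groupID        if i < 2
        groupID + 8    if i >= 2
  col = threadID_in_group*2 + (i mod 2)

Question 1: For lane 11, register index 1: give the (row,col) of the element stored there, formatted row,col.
lane 11->11/4=2, 11 mod 4=3
i=1  r:2+0->2  c:2·3+1->7

2,7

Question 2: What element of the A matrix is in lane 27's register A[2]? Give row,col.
27: g=6,t=3
[2] (6+8,3*2+0) = (14,6)

14,6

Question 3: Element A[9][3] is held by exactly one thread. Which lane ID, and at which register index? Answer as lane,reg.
r=9→G=1,rhi=1  c=3→T=1,p=1
L=1*4+1=5  i=1*2+1=3

5,3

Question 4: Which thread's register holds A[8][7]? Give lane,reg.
r: 8->gid=0,r8=1  c: 7->tid=3,i&1=1
L=0*4+3=3  i=1*2+1=3

3,3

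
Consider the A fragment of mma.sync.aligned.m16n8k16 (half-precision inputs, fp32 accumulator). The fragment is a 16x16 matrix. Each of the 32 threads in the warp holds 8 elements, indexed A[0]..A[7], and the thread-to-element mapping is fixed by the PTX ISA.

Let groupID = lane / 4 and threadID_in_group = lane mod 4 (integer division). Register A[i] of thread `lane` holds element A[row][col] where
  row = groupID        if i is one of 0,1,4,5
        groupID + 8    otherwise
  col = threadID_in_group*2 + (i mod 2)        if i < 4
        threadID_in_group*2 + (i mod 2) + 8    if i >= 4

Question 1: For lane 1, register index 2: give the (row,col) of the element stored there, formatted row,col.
8,2

1: gid=0,tid=1
[2] (0+8,1*2+0+0) = (8,2)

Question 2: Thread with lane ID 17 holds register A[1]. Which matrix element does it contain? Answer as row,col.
L=17→G=17>>2=4, T=17&3=1
[1]→row 4+0=4  col 1·2+1+0=3

4,3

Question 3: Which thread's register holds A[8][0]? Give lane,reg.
r=8->g=0,rb=1  c=0->cb=0,t=0,b0=0
L=0*4+0=0  i=0*4+1*2+0=2

0,2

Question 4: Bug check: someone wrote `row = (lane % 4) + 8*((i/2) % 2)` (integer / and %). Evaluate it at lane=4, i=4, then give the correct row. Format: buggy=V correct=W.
buggy=0 correct=1

`(lane % 4) + 8*((i/2) % 2)`[4,4]→0
lane 4→4/4=1, 4 mod 4=0
i=4  r:1+0→1  c:2·0+0+8→8
row: 0 vs 1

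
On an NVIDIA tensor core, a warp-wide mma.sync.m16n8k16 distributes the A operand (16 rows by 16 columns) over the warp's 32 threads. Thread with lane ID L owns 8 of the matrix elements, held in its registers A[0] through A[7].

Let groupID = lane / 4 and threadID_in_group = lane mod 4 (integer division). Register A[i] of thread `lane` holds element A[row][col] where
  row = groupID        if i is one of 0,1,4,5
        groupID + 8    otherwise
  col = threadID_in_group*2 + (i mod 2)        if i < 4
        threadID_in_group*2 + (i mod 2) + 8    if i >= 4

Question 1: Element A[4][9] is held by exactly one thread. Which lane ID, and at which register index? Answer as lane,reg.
r=4->g=4,rb=0  c=9->cb=1,t=0,b0=1
L=4*4+0=16  i=1*4+0*2+1=5

16,5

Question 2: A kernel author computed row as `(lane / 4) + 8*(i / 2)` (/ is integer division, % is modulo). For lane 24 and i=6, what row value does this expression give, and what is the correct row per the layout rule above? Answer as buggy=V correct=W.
buggy=30 correct=14

`(lane / 4) + 8*(i / 2)`[24,6]->30
L=24->g=24>>2=6, t=24&3=0
[6]->row 6+8=14  col 0·2+0+8=8
row: 30 vs 14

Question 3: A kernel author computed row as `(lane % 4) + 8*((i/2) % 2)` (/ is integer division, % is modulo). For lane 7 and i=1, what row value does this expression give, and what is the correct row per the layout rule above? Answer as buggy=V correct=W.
buggy=3 correct=1

`(lane % 4) + 8*((i/2) % 2)`[7,1]->3
7: gid=1,tid=3
[1] (1+0,3*2+1+0) = (1,7)
row: 3 vs 1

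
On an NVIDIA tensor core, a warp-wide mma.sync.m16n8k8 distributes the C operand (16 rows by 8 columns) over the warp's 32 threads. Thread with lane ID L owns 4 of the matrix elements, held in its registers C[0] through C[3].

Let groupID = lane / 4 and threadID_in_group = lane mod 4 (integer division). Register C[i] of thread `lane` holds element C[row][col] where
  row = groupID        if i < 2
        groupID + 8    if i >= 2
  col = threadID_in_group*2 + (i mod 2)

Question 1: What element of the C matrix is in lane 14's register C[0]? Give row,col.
14: G=3,T=2
[0] (3+0,2*2+0) = (3,4)

3,4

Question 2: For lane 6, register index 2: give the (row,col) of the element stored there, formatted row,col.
9,4

lane 6->6/4=1, 6 mod 4=2
i=2  r:1+8->9  c:2·2+0->4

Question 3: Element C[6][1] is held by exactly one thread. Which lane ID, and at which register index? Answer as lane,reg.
r=6⇒gr=6,Rb=0  c=1⇒th=0,odd=1
L=6*4+0=24  i=0*2+1=1

24,1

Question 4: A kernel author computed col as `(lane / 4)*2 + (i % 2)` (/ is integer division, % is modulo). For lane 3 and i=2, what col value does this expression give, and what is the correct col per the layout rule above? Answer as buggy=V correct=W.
`(lane / 4)*2 + (i % 2)`[3,2]->0
3: gid=0,tid=3
[2] (0+8,3*2+0) = (8,6)
col: 0 vs 6

buggy=0 correct=6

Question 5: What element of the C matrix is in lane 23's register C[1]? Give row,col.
5,7

23: G=5,T=3
[1] (5+0,3*2+1) = (5,7)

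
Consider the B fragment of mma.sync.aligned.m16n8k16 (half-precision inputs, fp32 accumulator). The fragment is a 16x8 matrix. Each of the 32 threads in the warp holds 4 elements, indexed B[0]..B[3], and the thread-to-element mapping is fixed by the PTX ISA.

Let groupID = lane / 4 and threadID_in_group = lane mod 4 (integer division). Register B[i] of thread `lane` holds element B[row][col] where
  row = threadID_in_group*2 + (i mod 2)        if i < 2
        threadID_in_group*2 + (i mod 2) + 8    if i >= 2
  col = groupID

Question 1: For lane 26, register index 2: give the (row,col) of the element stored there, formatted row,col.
L=26⇒gr=26>>2=6, th=26&3=2
[2]⇒row 2·2+0+8=12  col gr=6

12,6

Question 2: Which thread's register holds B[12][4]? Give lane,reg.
18,2

c=4->g=4  r=12->rb=1,t=2,b0=0
L=4*4+2=18  i=1*2+0=2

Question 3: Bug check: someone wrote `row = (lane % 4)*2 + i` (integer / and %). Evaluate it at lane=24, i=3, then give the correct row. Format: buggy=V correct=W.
`(lane % 4)*2 + i`[24,3]⇒3
24: gr=6,th=0
[3] (0*2+1+8,6) = (9,6)
row: 3 vs 9

buggy=3 correct=9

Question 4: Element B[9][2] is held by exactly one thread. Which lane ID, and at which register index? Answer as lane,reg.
8,3

c=2->g=2  r=9->rb=1,t=0,b0=1
L=2*4+0=8  i=1*2+1=3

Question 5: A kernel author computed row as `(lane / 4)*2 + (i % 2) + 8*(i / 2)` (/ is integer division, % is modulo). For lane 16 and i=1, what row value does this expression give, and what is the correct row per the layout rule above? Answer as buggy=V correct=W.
`(lane / 4)*2 + (i % 2) + 8*(i / 2)`[16,1]⇒9
lane 16: gr=4 (16/4), th=0 (16%4)
i=1: r=0*2+1+0=1, c=gr=4
row: 9 vs 1

buggy=9 correct=1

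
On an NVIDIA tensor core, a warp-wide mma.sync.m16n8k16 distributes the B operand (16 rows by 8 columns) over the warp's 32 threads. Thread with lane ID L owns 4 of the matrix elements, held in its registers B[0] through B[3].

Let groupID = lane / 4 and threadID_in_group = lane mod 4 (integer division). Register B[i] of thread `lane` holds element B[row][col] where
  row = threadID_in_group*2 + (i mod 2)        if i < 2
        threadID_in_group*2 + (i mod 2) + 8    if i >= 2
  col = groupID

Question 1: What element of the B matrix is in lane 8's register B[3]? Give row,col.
9,2

8: grp=2,tig=0
[3] (0*2+1+8,2) = (9,2)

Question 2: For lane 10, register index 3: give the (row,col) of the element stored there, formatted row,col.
L=10->gid=10>>2=2, tid=10&3=2
[3]->row 2·2+1+8=13  col gid=2

13,2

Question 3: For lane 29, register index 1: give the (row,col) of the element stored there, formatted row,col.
L=29->g=29>>2=7, t=29&3=1
[1]->row 1·2+1+0=3  col g=7

3,7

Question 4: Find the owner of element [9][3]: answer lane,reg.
12,3

c=3→G=3  r=9→rhi=1,T=0,p=1
L=3*4+0=12  i=1*2+1=3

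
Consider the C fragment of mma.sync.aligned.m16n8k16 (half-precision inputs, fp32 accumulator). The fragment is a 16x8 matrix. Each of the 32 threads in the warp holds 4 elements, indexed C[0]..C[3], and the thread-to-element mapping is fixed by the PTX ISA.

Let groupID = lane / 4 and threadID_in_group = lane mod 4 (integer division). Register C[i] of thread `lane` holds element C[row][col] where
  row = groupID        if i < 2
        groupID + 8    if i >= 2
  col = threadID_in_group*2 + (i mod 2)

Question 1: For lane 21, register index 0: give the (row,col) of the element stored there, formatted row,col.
5,2

L=21=>grp=21>>2=5, tig=21&3=1
[0]=>row 5+0=5  col 1·2+0=2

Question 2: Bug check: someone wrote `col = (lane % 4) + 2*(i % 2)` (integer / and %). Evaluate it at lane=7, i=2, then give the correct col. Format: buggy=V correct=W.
`(lane % 4) + 2*(i % 2)`[7,2]⇒3
7: gr=1,th=3
[2] (1+8,3*2+0) = (9,6)
col: 3 vs 6

buggy=3 correct=6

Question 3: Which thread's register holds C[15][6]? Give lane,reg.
31,2

r=15⇒gr=7,Rb=1  c=6⇒th=3,odd=0
L=7*4+3=31  i=1*2+0=2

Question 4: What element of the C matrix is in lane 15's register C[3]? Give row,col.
L=15→G=15>>2=3, T=15&3=3
[3]→row 3+8=11  col 3·2+1=7

11,7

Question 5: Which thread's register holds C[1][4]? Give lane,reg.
r: 1->gid=1,r8=0  c: 4->tid=2,i&1=0
L=1*4+2=6  i=0*2+0=0

6,0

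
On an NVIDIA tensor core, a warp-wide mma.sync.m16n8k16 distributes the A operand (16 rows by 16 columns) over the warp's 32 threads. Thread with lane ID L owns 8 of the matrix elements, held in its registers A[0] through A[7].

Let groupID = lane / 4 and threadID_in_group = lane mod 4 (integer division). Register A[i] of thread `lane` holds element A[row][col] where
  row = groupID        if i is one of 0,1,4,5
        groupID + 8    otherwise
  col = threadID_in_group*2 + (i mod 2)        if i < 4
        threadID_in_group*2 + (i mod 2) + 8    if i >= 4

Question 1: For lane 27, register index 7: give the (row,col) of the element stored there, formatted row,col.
L=27→G=27>>2=6, T=27&3=3
[7]→row 6+8=14  col 3·2+1+8=15

14,15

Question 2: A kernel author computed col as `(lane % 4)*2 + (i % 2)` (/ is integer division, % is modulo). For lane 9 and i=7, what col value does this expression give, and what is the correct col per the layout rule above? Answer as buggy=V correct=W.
buggy=3 correct=11

`(lane % 4)*2 + (i % 2)`[9,7]->3
lane 9: gid=2 (9/4), tid=1 (9%4)
i=7: r=2+8=10, c=1*2+1+8=11
col: 3 vs 11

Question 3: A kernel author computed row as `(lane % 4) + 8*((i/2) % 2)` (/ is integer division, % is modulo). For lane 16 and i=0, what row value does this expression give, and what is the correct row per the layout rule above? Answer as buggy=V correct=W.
buggy=0 correct=4

`(lane % 4) + 8*((i/2) % 2)`[16,0]->0
lane 16->16/4=4, 16 mod 4=0
i=0  r:4+0->4  c:2·0+0+0->0
row: 0 vs 4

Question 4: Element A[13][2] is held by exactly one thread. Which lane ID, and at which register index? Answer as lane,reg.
21,2

r=13⇒gr=5,Rb=1  c=2⇒Cb=0,th=1,odd=0
L=5*4+1=21  i=0*4+1*2+0=2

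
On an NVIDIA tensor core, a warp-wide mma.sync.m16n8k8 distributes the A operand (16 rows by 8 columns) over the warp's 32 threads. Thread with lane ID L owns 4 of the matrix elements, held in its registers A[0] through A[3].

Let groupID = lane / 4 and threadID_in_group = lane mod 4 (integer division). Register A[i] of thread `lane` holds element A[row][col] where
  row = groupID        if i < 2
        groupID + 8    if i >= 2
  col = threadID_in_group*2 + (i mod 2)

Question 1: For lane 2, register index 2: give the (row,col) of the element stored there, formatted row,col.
8,4

lane 2: grp=0 (2/4), tig=2 (2%4)
i=2: r=0+8=8, c=2*2+0=4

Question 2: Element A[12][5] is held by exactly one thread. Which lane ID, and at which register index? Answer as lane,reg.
18,3

r: 12->gid=4,r8=1  c: 5->tid=2,i&1=1
L=4*4+2=18  i=1*2+1=3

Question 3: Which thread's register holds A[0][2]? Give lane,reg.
1,0

r: 0->gid=0,r8=0  c: 2->tid=1,i&1=0
L=0*4+1=1  i=0*2+0=0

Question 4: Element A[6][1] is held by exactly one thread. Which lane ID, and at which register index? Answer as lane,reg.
r=6→G=6,rhi=0  c=1→T=0,p=1
L=6*4+0=24  i=0*2+1=1

24,1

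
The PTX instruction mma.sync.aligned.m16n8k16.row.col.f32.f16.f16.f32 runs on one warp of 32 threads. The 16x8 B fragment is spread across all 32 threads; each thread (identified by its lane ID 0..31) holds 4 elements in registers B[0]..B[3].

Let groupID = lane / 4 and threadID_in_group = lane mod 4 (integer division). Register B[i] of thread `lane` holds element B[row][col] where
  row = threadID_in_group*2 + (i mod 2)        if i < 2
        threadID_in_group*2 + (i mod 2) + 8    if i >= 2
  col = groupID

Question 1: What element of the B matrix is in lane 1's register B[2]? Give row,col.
lane 1=>1/4=0, 1 mod 4=1
i=2  r:2·1+0+8=>10  c:0

10,0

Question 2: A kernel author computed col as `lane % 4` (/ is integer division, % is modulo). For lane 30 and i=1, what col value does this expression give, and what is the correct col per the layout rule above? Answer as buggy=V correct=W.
buggy=2 correct=7

`lane % 4`[30,1]->2
lane 30: g=7 (30/4), t=2 (30%4)
i=1: r=2*2+1+0=5, c=g=7
col: 2 vs 7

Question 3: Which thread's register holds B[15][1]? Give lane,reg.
7,3

c=1->g=1  r=15->rb=1,t=3,b0=1
L=1*4+3=7  i=1*2+1=3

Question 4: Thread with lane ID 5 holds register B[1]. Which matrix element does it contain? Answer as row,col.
lane 5: g=1 (5/4), t=1 (5%4)
i=1: r=1*2+1+0=3, c=g=1

3,1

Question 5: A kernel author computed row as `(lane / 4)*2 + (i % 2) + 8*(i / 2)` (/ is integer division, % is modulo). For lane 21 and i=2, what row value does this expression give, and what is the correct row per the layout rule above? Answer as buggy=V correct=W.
`(lane / 4)*2 + (i % 2) + 8*(i / 2)`[21,2]⇒18
21: gr=5,th=1
[2] (1*2+0+8,5) = (10,5)
row: 18 vs 10

buggy=18 correct=10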